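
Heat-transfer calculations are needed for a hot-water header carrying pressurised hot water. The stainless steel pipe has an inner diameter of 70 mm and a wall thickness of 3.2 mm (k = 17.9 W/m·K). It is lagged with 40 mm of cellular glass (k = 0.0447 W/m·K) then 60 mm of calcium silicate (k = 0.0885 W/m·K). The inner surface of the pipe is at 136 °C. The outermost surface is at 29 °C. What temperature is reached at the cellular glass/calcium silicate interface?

T ≈ 59.6 °C

Per-layer cylindrical resistances, series-summed:
R_stainless steel pipe wall = ln(38.2/35)/(2π×17.9×1) = 7.779×10^-4 K/W
R_cellular glass = ln(78.2/38.2)/(2π×0.0447×1) = 2.551 K/W
R_calcium silicate = ln(138.2/78.2)/(2π×0.0885×1) = 1.024 K/W
R_total = 3.576 K/W
Q = ΔT/R_total = 107/3.576
Q = 29.9 W/m
T_interface = T_inner − Q·ΣR(inner→interface) = 136 − 29.9×2.552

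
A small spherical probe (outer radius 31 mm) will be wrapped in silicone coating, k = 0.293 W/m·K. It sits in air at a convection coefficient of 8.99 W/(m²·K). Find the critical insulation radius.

For a sphere r_cr = 2k/h = 2×0.293/8.99
r_cr = 65.2 mm; since the bare radius (31 mm) is below r_cr, adding a thin layer of insulation will *increase* heat loss.

r_cr ≈ 65.2 mm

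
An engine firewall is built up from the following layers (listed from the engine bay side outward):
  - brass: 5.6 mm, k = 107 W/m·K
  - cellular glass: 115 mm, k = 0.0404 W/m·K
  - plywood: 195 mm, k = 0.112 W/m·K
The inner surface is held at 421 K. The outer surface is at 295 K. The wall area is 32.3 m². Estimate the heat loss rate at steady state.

Q ≈ 887 W

Treating each layer as a thermal resistance in series:
R_brass = L/(kA) = 0.0056/(107×32.3) = 1.62×10^-6 K/W
R_cellular glass = L/(kA) = 0.115/(0.0404×32.3) = 0.08813 K/W
R_plywood = L/(kA) = 0.195/(0.112×32.3) = 0.0539 K/W
R_total = 0.142 K/W
Q = ΔT / R_total = 126 / 0.142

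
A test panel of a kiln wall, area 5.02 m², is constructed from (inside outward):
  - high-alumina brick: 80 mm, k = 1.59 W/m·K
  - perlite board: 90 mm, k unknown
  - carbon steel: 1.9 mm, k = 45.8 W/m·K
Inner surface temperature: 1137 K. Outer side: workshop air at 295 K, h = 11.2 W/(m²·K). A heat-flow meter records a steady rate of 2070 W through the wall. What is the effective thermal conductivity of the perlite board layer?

Series thermal resistances:
R_high-alumina brick = L/(kA) = 0.08/(1.59×5.02) = 0.01002 K/W
R_carbon steel = L/(kA) = 0.0019/(45.8×5.02) = 8.264×10^-6 K/W
R_outer film = 1/(h_o·A) = 1/(11.2×5.02) = 0.01779 K/W
Sum of known resistances R_other = 0.02782 K/W
Total R = ΔT/Q = 842/2070 = 0.4068 K/W
R_perlite board = R_total − R_other = 0.3789 K/W
k = L/(R·A) = 0.09/(0.3789×5.02)

k ≈ 0.0473 W/(m·K)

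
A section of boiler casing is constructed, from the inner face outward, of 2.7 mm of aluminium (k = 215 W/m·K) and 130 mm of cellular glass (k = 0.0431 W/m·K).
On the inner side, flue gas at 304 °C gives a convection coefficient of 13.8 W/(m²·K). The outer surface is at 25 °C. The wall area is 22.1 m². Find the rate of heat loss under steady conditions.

Treating each layer as a thermal resistance in series:
R_inner film = 1/(h_i·A) = 1/(13.8×22.1) = 0.003279 K/W
R_aluminium = L/(kA) = 0.0027/(215×22.1) = 5.682×10^-7 K/W
R_cellular glass = L/(kA) = 0.13/(0.0431×22.1) = 0.1365 K/W
R_total = 0.1398 K/W
Q = ΔT / R_total = 279 / 0.1398

Q ≈ 2000 W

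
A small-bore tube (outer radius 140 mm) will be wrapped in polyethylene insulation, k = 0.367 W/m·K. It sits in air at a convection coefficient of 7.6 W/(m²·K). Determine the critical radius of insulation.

For a cylinder r_cr = k/h = 0.367/7.6
r_cr = 48.3 mm; since the bare radius (140 mm) is above r_cr, any added insulation will reduce heat loss.

r_cr ≈ 48.3 mm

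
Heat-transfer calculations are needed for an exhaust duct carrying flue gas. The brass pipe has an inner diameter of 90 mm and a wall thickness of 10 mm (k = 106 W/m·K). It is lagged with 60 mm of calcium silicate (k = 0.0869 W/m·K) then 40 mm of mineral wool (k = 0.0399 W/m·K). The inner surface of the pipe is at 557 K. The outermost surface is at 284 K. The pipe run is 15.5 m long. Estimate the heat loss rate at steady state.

Radial resistances (cylindrical: R_cond = ln(r_o/r_i)/(2πkL), R_conv = 1/(h·2πrL)):
R_brass pipe wall = ln(55/45)/(2π×106×15.5) = 1.944×10^-5 K/W
R_calcium silicate = ln(115/55)/(2π×0.0869×15.5) = 0.08715 K/W
R_mineral wool = ln(155/115)/(2π×0.0399×15.5) = 0.07682 K/W
R_total = 0.164 K/W
Q = ΔT/R_total = 273/0.164

Q ≈ 1660 W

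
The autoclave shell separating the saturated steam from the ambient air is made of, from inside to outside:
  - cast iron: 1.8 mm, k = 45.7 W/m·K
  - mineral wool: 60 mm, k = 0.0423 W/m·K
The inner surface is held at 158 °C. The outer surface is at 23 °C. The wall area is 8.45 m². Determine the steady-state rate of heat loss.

Q ≈ 804 W

Series thermal resistances:
R_cast iron = L/(kA) = 0.0018/(45.7×8.45) = 4.661×10^-6 K/W
R_mineral wool = L/(kA) = 0.06/(0.0423×8.45) = 0.1679 K/W
R_total = 0.1679 K/W
Q = ΔT / R_total = 135 / 0.1679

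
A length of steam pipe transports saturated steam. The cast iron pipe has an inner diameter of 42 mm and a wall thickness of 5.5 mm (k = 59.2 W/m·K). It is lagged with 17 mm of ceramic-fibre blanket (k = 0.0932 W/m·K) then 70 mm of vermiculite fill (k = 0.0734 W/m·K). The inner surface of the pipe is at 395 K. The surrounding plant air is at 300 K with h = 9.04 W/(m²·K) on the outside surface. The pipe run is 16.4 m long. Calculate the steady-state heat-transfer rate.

Q ≈ 506 W

Per-layer cylindrical resistances, series-summed:
R_cast iron pipe wall = ln(26.5/21)/(2π×59.2×16.4) = 3.813×10^-5 K/W
R_ceramic-fibre blanket = ln(43.5/26.5)/(2π×0.0932×16.4) = 0.05161 K/W
R_vermiculite fill = ln(113.5/43.5)/(2π×0.0734×16.4) = 0.1268 K/W
R_outer film = 1/(h_o·2πr_oL) = 1/(9.04×2π×0.1135×16.4) = 0.009458 K/W
R_total = 0.1879 K/W
Q = ΔT/R_total = 95/0.1879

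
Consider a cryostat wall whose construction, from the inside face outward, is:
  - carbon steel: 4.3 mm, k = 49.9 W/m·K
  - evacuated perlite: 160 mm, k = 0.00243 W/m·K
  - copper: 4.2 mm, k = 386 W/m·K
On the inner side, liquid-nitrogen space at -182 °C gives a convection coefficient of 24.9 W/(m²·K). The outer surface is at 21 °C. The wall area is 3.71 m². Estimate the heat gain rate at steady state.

Model the wall as resistances in series:
R_inner film = 1/(h_i·A) = 1/(24.9×3.71) = 0.01082 K/W
R_carbon steel = L/(kA) = 0.0043/(49.9×3.71) = 2.323×10^-5 K/W
R_evacuated perlite = L/(kA) = 0.16/(0.00243×3.71) = 17.75 K/W
R_copper = L/(kA) = 0.0042/(386×3.71) = 2.933×10^-6 K/W
R_total = 17.76 K/W
Q = ΔT / R_total = 203 / 17.76

Q ≈ 11.4 W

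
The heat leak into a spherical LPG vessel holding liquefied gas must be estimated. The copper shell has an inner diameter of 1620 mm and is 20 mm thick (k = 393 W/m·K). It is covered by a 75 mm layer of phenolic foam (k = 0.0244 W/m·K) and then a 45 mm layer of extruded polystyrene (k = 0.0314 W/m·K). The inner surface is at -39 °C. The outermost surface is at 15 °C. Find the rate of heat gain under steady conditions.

For a spherical shell R = (1/r₁ − 1/r₂)/(4πk); film R = 1/(h·4πr²). In series:
R_copper shell = (1/0.81 − 1/0.83)/(4π×393) = 6.024×10^-6 K/W
R_phenolic foam = (1/0.83 − 1/0.905)/(4π×0.0244) = 0.3256 K/W
R_extruded polystyrene = (1/0.905 − 1/0.95)/(4π×0.0314) = 0.1326 K/W
R_total = 0.4583 K/W
Q = ΔT/R_total = 54/0.4583

Q ≈ 118 W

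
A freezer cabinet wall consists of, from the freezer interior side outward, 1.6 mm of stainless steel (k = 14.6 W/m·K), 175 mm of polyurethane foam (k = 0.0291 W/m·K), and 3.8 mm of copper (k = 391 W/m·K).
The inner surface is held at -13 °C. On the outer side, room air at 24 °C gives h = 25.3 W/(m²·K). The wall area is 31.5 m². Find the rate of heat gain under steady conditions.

Thermal resistances in series:
R_stainless steel = L/(kA) = 0.0016/(14.6×31.5) = 3.479×10^-6 K/W
R_polyurethane foam = L/(kA) = 0.175/(0.0291×31.5) = 0.1909 K/W
R_copper = L/(kA) = 0.0038/(391×31.5) = 3.085×10^-7 K/W
R_outer film = 1/(h_o·A) = 1/(25.3×31.5) = 0.001255 K/W
R_total = 0.1922 K/W
Q = ΔT / R_total = 37 / 0.1922

Q ≈ 193 W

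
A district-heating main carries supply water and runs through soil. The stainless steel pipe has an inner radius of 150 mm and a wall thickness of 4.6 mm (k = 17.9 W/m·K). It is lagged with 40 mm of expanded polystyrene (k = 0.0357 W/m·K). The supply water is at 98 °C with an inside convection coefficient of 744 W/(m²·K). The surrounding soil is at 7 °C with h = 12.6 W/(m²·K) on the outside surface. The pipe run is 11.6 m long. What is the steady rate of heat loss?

Q ≈ 966 W

Cylindrical conduction, so R = ln(r₂/r₁)/(2πkL) per layer, in series:
R_inner film = 1/(h_i·2πr₁L) = 1/(744×2π×0.15×11.6) = 1.229×10^-4 K/W
R_stainless steel pipe wall = ln(154.6/150)/(2π×17.9×11.6) = 2.315×10^-5 K/W
R_expanded polystyrene = ln(194.6/154.6)/(2π×0.0357×11.6) = 0.08843 K/W
R_outer film = 1/(h_o·2πr_oL) = 1/(12.6×2π×0.1946×11.6) = 0.005596 K/W
R_total = 0.09418 K/W
Q = ΔT/R_total = 91/0.09418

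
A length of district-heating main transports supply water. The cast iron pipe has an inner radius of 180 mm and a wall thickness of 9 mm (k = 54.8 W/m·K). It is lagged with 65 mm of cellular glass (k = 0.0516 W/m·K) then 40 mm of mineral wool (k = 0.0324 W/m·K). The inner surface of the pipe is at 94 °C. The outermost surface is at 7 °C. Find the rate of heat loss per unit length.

q′ ≈ 53.4 W/m

Per-layer cylindrical resistances, series-summed:
R_cast iron pipe wall = ln(189/180)/(2π×54.8×1) = 1.417×10^-4 K/W
R_cellular glass = ln(254/189)/(2π×0.0516×1) = 0.9117 K/W
R_mineral wool = ln(294/254)/(2π×0.0324×1) = 0.7184 K/W
R_total = 1.63 K/W
Q = ΔT/R_total = 87/1.63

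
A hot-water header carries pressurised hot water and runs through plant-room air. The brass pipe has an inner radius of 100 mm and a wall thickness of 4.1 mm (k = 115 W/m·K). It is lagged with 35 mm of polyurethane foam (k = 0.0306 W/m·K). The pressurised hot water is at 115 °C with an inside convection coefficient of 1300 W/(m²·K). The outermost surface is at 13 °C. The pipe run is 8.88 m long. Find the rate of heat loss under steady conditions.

Cylindrical conduction, so R = ln(r₂/r₁)/(2πkL) per layer, in series:
R_inner film = 1/(h_i·2πr₁L) = 1/(1300×2π×0.1×8.88) = 1.379×10^-4 K/W
R_brass pipe wall = ln(104.1/100)/(2π×115×8.88) = 6.262×10^-6 K/W
R_polyurethane foam = ln(139.1/104.1)/(2π×0.0306×8.88) = 0.1698 K/W
R_total = 0.1699 K/W
Q = ΔT/R_total = 102/0.1699

Q ≈ 600 W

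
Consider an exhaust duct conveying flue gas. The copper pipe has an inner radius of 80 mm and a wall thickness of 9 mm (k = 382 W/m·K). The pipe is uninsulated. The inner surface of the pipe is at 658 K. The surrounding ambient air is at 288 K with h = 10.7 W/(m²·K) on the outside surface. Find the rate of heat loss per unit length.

Per-layer cylindrical resistances, series-summed:
R_copper pipe wall = ln(89/80)/(2π×382×1) = 4.442×10^-5 K/W
R_outer film = 1/(h_o·2πr_oL) = 1/(10.7×2π×0.089×1) = 0.1671 K/W
R_total = 0.1672 K/W
Q = ΔT/R_total = 370/0.1672

q′ ≈ 2210 W/m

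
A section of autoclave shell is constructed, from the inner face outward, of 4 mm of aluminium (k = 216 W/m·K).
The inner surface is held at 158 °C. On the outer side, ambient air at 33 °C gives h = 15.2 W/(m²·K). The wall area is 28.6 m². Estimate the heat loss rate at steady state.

Q ≈ 54300 W

Treating each layer as a thermal resistance in series:
R_aluminium = L/(kA) = 0.004/(216×28.6) = 6.475×10^-7 K/W
R_outer film = 1/(h_o·A) = 1/(15.2×28.6) = 0.0023 K/W
R_total = 0.002301 K/W
Q = ΔT / R_total = 125 / 0.002301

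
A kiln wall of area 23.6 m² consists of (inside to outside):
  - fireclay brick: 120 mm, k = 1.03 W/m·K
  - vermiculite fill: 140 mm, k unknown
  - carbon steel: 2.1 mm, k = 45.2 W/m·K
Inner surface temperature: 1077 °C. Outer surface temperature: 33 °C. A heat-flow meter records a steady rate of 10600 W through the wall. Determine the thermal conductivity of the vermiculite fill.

Series thermal resistances:
R_fireclay brick = L/(kA) = 0.12/(1.03×23.6) = 0.004937 K/W
R_carbon steel = L/(kA) = 0.0021/(45.2×23.6) = 1.969×10^-6 K/W
Sum of known resistances R_other = 0.004939 K/W
Total R = ΔT/Q = 1044/10600 = 0.09849 K/W
R_vermiculite fill = R_total − R_other = 0.09355 K/W
k = L/(R·A) = 0.14/(0.09355×23.6)

k ≈ 0.0634 W/(m·K)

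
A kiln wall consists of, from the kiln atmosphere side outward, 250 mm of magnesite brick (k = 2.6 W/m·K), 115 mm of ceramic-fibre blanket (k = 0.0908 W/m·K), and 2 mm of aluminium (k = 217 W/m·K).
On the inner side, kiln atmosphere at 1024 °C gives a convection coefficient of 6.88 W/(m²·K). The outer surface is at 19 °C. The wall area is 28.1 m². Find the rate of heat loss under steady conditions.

Treating each layer as a thermal resistance in series:
R_inner film = 1/(h_i·A) = 1/(6.88×28.1) = 0.005173 K/W
R_magnesite brick = L/(kA) = 0.25/(2.6×28.1) = 0.003422 K/W
R_ceramic-fibre blanket = L/(kA) = 0.115/(0.0908×28.1) = 0.04507 K/W
R_aluminium = L/(kA) = 0.002/(217×28.1) = 3.28×10^-7 K/W
R_total = 0.05367 K/W
Q = ΔT / R_total = 1005 / 0.05367

Q ≈ 18700 W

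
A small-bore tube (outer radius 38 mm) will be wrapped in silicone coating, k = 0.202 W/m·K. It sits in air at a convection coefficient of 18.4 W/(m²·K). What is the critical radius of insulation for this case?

For a cylinder r_cr = k/h = 0.202/18.4
r_cr = 11 mm; since the bare radius (38 mm) is above r_cr, any added insulation will reduce heat loss.

r_cr ≈ 11 mm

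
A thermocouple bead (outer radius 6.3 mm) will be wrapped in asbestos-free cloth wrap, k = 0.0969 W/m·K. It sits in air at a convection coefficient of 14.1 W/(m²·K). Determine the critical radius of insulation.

For a sphere r_cr = 2k/h = 2×0.0969/14.1
r_cr = 13.7 mm; since the bare radius (6.3 mm) is below r_cr, adding a thin layer of insulation will *increase* heat loss.

r_cr ≈ 13.7 mm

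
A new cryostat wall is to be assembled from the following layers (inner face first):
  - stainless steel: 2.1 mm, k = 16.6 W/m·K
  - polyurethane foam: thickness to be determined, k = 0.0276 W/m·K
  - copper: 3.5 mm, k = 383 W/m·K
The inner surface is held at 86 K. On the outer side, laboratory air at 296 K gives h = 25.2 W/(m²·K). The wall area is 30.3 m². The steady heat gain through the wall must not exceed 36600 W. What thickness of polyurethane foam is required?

Series thermal resistances:
R_stainless steel = L/(kA) = 0.0021/(16.6×30.3) = 4.175×10^-6 K/W
R_copper = L/(kA) = 0.0035/(383×30.3) = 3.016×10^-7 K/W
R_outer film = 1/(h_o·A) = 1/(25.2×30.3) = 0.00131 K/W
Sum of the known resistances R_other = 0.001314 K/W
Required total resistance R_tot = ΔT/Q_allow = 210/36600 = 0.005738 K/W
R_polyurethane foam = R_tot − R_other = 0.004424 K/W
L = R·k·A = 0.004424×0.0276×30.3

L ≈ 3.7 mm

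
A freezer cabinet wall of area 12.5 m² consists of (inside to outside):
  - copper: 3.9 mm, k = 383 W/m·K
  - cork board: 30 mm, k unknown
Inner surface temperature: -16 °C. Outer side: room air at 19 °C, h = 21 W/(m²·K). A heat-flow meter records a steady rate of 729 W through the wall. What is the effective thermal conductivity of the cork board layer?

Treating each layer as a thermal resistance in series:
R_copper = L/(kA) = 0.0039/(383×12.5) = 8.146×10^-7 K/W
R_outer film = 1/(h_o·A) = 1/(21×12.5) = 0.00381 K/W
Sum of known resistances R_other = 0.00381 K/W
Total R = ΔT/Q = 35/729 = 0.04801 K/W
R_cork board = R_total − R_other = 0.0442 K/W
k = L/(R·A) = 0.03/(0.0442×12.5)

k ≈ 0.0543 W/(m·K)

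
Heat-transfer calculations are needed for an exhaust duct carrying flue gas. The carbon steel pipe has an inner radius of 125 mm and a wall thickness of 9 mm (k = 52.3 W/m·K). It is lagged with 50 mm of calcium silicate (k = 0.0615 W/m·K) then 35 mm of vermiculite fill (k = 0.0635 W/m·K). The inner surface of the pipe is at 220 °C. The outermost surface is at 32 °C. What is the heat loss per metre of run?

q′ ≈ 150 W/m

Cylindrical conduction, so R = ln(r₂/r₁)/(2πkL) per layer, in series:
R_carbon steel pipe wall = ln(134/125)/(2π×52.3×1) = 2.116×10^-4 K/W
R_calcium silicate = ln(184/134)/(2π×0.0615×1) = 0.8206 K/W
R_vermiculite fill = ln(219/184)/(2π×0.0635×1) = 0.4365 K/W
R_total = 1.257 K/W
Q = ΔT/R_total = 188/1.257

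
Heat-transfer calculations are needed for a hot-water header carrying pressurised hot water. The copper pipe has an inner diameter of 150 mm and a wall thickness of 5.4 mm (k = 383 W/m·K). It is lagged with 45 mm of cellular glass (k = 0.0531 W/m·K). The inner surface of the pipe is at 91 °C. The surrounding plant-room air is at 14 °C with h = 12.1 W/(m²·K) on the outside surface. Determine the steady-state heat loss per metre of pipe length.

Cylindrical conduction, so R = ln(r₂/r₁)/(2πkL) per layer, in series:
R_copper pipe wall = ln(80.4/75)/(2π×383×1) = 2.889×10^-5 K/W
R_cellular glass = ln(125.4/80.4)/(2π×0.0531×1) = 1.332 K/W
R_outer film = 1/(h_o·2πr_oL) = 1/(12.1×2π×0.1254×1) = 0.1049 K/W
R_total = 1.437 K/W
Q = ΔT/R_total = 77/1.437

q′ ≈ 53.6 W/m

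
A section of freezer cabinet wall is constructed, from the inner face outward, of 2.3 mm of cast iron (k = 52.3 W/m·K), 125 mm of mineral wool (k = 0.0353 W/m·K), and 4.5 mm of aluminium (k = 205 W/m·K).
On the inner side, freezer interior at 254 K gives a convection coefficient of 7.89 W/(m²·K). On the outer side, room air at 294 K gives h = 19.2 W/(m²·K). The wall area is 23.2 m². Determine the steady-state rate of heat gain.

Thermal resistances in series:
R_inner film = 1/(h_i·A) = 1/(7.89×23.2) = 0.005463 K/W
R_cast iron = L/(kA) = 0.0023/(52.3×23.2) = 1.896×10^-6 K/W
R_mineral wool = L/(kA) = 0.125/(0.0353×23.2) = 0.1526 K/W
R_aluminium = L/(kA) = 0.0045/(205×23.2) = 9.462×10^-7 K/W
R_outer film = 1/(h_o·A) = 1/(19.2×23.2) = 0.002245 K/W
R_total = 0.1603 K/W
Q = ΔT / R_total = 40 / 0.1603

Q ≈ 249 W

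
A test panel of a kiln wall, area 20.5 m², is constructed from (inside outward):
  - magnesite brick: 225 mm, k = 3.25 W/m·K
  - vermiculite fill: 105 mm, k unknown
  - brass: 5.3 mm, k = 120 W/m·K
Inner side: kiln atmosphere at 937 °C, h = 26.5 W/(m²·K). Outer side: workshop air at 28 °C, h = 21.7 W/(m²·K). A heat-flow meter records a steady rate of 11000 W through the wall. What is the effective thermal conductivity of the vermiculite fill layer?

k ≈ 0.0681 W/(m·K)

Model the wall as resistances in series:
R_inner film = 1/(h_i·A) = 1/(26.5×20.5) = 0.001841 K/W
R_magnesite brick = L/(kA) = 0.225/(3.25×20.5) = 0.003377 K/W
R_brass = L/(kA) = 0.0053/(120×20.5) = 2.154×10^-6 K/W
R_outer film = 1/(h_o·A) = 1/(21.7×20.5) = 0.002248 K/W
Sum of known resistances R_other = 0.007468 K/W
Total R = ΔT/Q = 909/11000 = 0.08264 K/W
R_vermiculite fill = R_total − R_other = 0.07517 K/W
k = L/(R·A) = 0.105/(0.07517×20.5)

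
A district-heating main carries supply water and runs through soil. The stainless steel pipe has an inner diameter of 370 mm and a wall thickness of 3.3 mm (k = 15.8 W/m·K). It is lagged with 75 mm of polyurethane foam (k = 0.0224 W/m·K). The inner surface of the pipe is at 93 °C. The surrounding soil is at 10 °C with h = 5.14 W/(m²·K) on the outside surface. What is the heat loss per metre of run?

Per-layer cylindrical resistances, series-summed:
R_stainless steel pipe wall = ln(188.3/185)/(2π×15.8×1) = 1.781×10^-4 K/W
R_polyurethane foam = ln(263.3/188.3)/(2π×0.0224×1) = 2.382 K/W
R_outer film = 1/(h_o·2πr_oL) = 1/(5.14×2π×0.2633×1) = 0.1176 K/W
R_total = 2.5 K/W
Q = ΔT/R_total = 83/2.5

q′ ≈ 33.2 W/m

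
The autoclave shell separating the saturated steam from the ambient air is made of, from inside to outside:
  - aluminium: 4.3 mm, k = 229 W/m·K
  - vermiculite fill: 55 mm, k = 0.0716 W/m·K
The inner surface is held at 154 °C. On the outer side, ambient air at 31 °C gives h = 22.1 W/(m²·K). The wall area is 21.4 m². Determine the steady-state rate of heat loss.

Q ≈ 3240 W

Model the wall as resistances in series:
R_aluminium = L/(kA) = 0.0043/(229×21.4) = 8.774×10^-7 K/W
R_vermiculite fill = L/(kA) = 0.055/(0.0716×21.4) = 0.0359 K/W
R_outer film = 1/(h_o·A) = 1/(22.1×21.4) = 0.002114 K/W
R_total = 0.03801 K/W
Q = ΔT / R_total = 123 / 0.03801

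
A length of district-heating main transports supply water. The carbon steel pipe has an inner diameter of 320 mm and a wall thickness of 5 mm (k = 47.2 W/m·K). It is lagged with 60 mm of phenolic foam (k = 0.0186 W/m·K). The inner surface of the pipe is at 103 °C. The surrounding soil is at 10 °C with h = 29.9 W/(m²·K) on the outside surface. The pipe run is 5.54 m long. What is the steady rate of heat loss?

Treating each annulus and film as a series resistance:
R_carbon steel pipe wall = ln(165/160)/(2π×47.2×5.54) = 1.873×10^-5 K/W
R_phenolic foam = ln(225/165)/(2π×0.0186×5.54) = 0.479 K/W
R_outer film = 1/(h_o·2πr_oL) = 1/(29.9×2π×0.225×5.54) = 0.00427 K/W
R_total = 0.4833 K/W
Q = ΔT/R_total = 93/0.4833

Q ≈ 192 W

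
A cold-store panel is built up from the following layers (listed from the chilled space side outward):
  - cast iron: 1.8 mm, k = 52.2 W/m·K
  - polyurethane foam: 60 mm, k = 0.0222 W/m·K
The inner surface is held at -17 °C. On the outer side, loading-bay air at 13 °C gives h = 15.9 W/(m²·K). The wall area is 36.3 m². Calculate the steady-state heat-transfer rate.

Series thermal resistances:
R_cast iron = L/(kA) = 0.0018/(52.2×36.3) = 9.499×10^-7 K/W
R_polyurethane foam = L/(kA) = 0.06/(0.0222×36.3) = 0.07445 K/W
R_outer film = 1/(h_o·A) = 1/(15.9×36.3) = 0.001733 K/W
R_total = 0.07619 K/W
Q = ΔT / R_total = 30 / 0.07619

Q ≈ 394 W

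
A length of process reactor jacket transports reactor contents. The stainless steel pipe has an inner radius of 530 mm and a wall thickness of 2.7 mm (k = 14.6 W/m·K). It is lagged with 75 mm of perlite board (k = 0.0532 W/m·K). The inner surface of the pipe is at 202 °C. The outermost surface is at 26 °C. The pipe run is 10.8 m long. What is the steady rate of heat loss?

Q ≈ 4820 W

Radial resistances (cylindrical: R_cond = ln(r_o/r_i)/(2πkL), R_conv = 1/(h·2πrL)):
R_stainless steel pipe wall = ln(532.7/530)/(2π×14.6×10.8) = 5.129×10^-6 K/W
R_perlite board = ln(607.7/532.7)/(2π×0.0532×10.8) = 0.03649 K/W
R_total = 0.03649 K/W
Q = ΔT/R_total = 176/0.03649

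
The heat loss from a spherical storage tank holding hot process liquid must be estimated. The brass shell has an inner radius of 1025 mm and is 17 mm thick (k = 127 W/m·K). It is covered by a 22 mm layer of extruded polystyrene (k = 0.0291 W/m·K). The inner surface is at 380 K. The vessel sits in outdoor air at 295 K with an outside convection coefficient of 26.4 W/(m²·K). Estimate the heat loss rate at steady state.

Q ≈ 1490 W

For a spherical shell R = (1/r₁ − 1/r₂)/(4πk); film R = 1/(h·4πr²). In series:
R_brass shell = (1/1.025 − 1/1.042)/(4π×127) = 9.973×10^-6 K/W
R_extruded polystyrene = (1/1.042 − 1/1.064)/(4π×0.0291) = 0.05426 K/W
R_outer film = 1/(h·4πr_o²) = 1/(26.4×4π×1.064²) = 0.002663 K/W
R_total = 0.05694 K/W
Q = ΔT/R_total = 85/0.05694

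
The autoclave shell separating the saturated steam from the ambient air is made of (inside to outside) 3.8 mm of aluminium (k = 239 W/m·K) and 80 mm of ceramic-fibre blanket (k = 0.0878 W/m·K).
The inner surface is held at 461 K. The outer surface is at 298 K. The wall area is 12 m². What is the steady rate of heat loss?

Thermal resistances in series:
R_aluminium = L/(kA) = 0.0038/(239×12) = 1.325×10^-6 K/W
R_ceramic-fibre blanket = L/(kA) = 0.08/(0.0878×12) = 0.07593 K/W
R_total = 0.07593 K/W
Q = ΔT / R_total = 163 / 0.07593

Q ≈ 2150 W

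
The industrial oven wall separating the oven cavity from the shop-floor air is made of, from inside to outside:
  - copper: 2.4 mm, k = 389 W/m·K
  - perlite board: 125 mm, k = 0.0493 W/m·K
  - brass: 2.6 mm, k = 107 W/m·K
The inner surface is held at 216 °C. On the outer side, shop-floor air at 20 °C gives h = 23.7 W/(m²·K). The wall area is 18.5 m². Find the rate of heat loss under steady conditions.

Q ≈ 1410 W

Thermal resistances in series:
R_copper = L/(kA) = 0.0024/(389×18.5) = 3.335×10^-7 K/W
R_perlite board = L/(kA) = 0.125/(0.0493×18.5) = 0.1371 K/W
R_brass = L/(kA) = 0.0026/(107×18.5) = 1.313×10^-6 K/W
R_outer film = 1/(h_o·A) = 1/(23.7×18.5) = 0.002281 K/W
R_total = 0.1393 K/W
Q = ΔT / R_total = 196 / 0.1393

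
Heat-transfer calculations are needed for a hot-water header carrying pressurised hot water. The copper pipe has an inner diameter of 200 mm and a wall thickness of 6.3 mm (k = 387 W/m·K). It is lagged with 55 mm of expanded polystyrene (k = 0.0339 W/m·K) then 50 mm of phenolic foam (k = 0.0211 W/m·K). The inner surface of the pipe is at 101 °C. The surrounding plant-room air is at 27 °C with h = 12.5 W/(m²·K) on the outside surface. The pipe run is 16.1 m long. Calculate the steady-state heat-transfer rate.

Q ≈ 294 W

Per-layer cylindrical resistances, series-summed:
R_copper pipe wall = ln(106.3/100)/(2π×387×16.1) = 1.561×10^-6 K/W
R_expanded polystyrene = ln(161.3/106.3)/(2π×0.0339×16.1) = 0.1216 K/W
R_phenolic foam = ln(211.3/161.3)/(2π×0.0211×16.1) = 0.1265 K/W
R_outer film = 1/(h_o·2πr_oL) = 1/(12.5×2π×0.2113×16.1) = 0.003743 K/W
R_total = 0.2518 K/W
Q = ΔT/R_total = 74/0.2518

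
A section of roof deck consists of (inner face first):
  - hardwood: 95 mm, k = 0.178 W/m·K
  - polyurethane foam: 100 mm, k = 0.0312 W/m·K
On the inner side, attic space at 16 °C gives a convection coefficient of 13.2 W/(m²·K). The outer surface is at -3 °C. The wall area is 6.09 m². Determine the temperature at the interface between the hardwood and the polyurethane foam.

T ≈ 13 °C

Series thermal resistances:
R_inner film = 1/(h_i·A) = 1/(13.2×6.09) = 0.01244 K/W
R_hardwood = L/(kA) = 0.095/(0.178×6.09) = 0.08764 K/W
R_polyurethane foam = L/(kA) = 0.1/(0.0312×6.09) = 0.5263 K/W
R_total = 0.6264 K/W;  Q = ΔT/R_total = 19/0.6264 = 30.33 W
T_interface = T_inner − Q·ΣR(inner→interface) = 16 − 30.3×0.1001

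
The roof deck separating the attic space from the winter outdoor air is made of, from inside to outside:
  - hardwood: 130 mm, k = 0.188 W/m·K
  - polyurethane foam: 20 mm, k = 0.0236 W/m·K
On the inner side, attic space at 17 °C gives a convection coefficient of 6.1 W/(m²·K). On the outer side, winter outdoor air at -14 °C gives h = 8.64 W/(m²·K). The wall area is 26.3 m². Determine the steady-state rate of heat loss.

Q ≈ 448 W

Using the resistance-network approach (series):
R_inner film = 1/(h_i·A) = 1/(6.1×26.3) = 0.006233 K/W
R_hardwood = L/(kA) = 0.13/(0.188×26.3) = 0.02629 K/W
R_polyurethane foam = L/(kA) = 0.02/(0.0236×26.3) = 0.03222 K/W
R_outer film = 1/(h_o·A) = 1/(8.64×26.3) = 0.004401 K/W
R_total = 0.06915 K/W
Q = ΔT / R_total = 31 / 0.06915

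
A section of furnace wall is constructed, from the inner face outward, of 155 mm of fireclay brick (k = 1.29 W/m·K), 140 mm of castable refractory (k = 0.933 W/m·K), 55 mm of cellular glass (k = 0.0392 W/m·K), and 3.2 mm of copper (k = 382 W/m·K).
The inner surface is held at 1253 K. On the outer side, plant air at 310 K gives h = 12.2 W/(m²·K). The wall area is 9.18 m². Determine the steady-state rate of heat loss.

Treating each layer as a thermal resistance in series:
R_fireclay brick = L/(kA) = 0.155/(1.29×9.18) = 0.01309 K/W
R_castable refractory = L/(kA) = 0.14/(0.933×9.18) = 0.01635 K/W
R_cellular glass = L/(kA) = 0.055/(0.0392×9.18) = 0.1528 K/W
R_copper = L/(kA) = 0.0032/(382×9.18) = 9.125×10^-7 K/W
R_outer film = 1/(h_o·A) = 1/(12.2×9.18) = 0.008929 K/W
R_total = 0.1912 K/W
Q = ΔT / R_total = 943 / 0.1912

Q ≈ 4930 W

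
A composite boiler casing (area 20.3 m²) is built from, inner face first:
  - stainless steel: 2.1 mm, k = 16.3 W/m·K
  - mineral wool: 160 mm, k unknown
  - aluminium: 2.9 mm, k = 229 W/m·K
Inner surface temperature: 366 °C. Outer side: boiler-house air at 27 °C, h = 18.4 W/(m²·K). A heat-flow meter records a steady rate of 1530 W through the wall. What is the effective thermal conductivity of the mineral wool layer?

Treating each layer as a thermal resistance in series:
R_stainless steel = L/(kA) = 0.0021/(16.3×20.3) = 6.347×10^-6 K/W
R_aluminium = L/(kA) = 0.0029/(229×20.3) = 6.238×10^-7 K/W
R_outer film = 1/(h_o·A) = 1/(18.4×20.3) = 0.002677 K/W
Sum of known resistances R_other = 0.002684 K/W
Total R = ΔT/Q = 339/1530 = 0.2216 K/W
R_mineral wool = R_total − R_other = 0.2189 K/W
k = L/(R·A) = 0.16/(0.2189×20.3)

k ≈ 0.036 W/(m·K)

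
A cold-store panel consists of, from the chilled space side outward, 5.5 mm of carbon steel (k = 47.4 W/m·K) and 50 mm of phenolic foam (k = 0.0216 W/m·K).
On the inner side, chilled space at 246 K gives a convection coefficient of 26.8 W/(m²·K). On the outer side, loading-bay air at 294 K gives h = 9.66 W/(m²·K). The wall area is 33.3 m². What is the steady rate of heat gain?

Series thermal resistances:
R_inner film = 1/(h_i·A) = 1/(26.8×33.3) = 0.001121 K/W
R_carbon steel = L/(kA) = 0.0055/(47.4×33.3) = 3.484×10^-6 K/W
R_phenolic foam = L/(kA) = 0.05/(0.0216×33.3) = 0.06951 K/W
R_outer film = 1/(h_o·A) = 1/(9.66×33.3) = 0.003109 K/W
R_total = 0.07375 K/W
Q = ΔT / R_total = 48 / 0.07375

Q ≈ 651 W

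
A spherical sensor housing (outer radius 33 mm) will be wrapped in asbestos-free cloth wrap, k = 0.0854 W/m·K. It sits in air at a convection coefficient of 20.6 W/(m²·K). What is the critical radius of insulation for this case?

For a sphere r_cr = 2k/h = 2×0.0854/20.6
r_cr = 8.29 mm; since the bare radius (33 mm) is above r_cr, any added insulation will reduce heat loss.

r_cr ≈ 8.29 mm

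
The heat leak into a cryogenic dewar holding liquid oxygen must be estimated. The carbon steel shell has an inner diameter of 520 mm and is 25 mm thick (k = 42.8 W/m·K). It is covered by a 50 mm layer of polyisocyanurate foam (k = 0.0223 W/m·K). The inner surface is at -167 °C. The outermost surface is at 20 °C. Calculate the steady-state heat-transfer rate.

Q ≈ 100 W

Radial (spherical) resistances in series:
R_carbon steel shell = (1/0.26 − 1/0.285)/(4π×42.8) = 6.273×10^-4 K/W
R_polyisocyanurate foam = (1/0.285 − 1/0.335)/(4π×0.0223) = 1.869 K/W
R_total = 1.869 K/W
Q = ΔT/R_total = 187/1.869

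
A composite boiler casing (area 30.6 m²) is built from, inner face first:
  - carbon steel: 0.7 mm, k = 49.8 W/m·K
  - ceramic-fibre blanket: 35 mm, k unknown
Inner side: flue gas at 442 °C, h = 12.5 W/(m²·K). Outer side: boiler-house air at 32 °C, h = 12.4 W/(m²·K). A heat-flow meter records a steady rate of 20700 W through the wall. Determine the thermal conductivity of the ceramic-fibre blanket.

Thermal resistances in series:
R_inner film = 1/(h_i·A) = 1/(12.5×30.6) = 0.002614 K/W
R_carbon steel = L/(kA) = 0.0007/(49.8×30.6) = 4.594×10^-7 K/W
R_outer film = 1/(h_o·A) = 1/(12.4×30.6) = 0.002635 K/W
Sum of known resistances R_other = 0.00525 K/W
Total R = ΔT/Q = 410/20700 = 0.01981 K/W
R_ceramic-fibre blanket = R_total − R_other = 0.01456 K/W
k = L/(R·A) = 0.035/(0.01456×30.6)

k ≈ 0.0786 W/(m·K)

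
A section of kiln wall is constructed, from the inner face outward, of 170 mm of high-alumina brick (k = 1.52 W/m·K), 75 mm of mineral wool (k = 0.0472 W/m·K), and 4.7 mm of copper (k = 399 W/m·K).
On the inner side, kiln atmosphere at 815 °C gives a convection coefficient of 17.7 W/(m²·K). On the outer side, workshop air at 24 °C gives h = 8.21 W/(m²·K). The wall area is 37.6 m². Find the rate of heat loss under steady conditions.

Q ≈ 15800 W

Treating each layer as a thermal resistance in series:
R_inner film = 1/(h_i·A) = 1/(17.7×37.6) = 0.001503 K/W
R_high-alumina brick = L/(kA) = 0.17/(1.52×37.6) = 0.002975 K/W
R_mineral wool = L/(kA) = 0.075/(0.0472×37.6) = 0.04226 K/W
R_copper = L/(kA) = 0.0047/(399×37.6) = 3.133×10^-7 K/W
R_outer film = 1/(h_o·A) = 1/(8.21×37.6) = 0.003239 K/W
R_total = 0.04998 K/W
Q = ΔT / R_total = 791 / 0.04998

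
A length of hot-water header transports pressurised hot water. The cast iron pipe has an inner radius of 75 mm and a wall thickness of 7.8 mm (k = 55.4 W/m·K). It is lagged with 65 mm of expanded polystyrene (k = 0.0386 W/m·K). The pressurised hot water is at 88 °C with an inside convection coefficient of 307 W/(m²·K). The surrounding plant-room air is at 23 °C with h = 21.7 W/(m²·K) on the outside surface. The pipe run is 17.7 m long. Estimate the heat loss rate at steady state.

Q ≈ 470 W

Cylindrical conduction, so R = ln(r₂/r₁)/(2πkL) per layer, in series:
R_inner film = 1/(h_i·2πr₁L) = 1/(307×2π×0.075×17.7) = 3.905×10^-4 K/W
R_cast iron pipe wall = ln(82.8/75)/(2π×55.4×17.7) = 1.606×10^-5 K/W
R_expanded polystyrene = ln(147.8/82.8)/(2π×0.0386×17.7) = 0.135 K/W
R_outer film = 1/(h_o·2πr_oL) = 1/(21.7×2π×0.1478×17.7) = 0.002804 K/W
R_total = 0.1382 K/W
Q = ΔT/R_total = 65/0.1382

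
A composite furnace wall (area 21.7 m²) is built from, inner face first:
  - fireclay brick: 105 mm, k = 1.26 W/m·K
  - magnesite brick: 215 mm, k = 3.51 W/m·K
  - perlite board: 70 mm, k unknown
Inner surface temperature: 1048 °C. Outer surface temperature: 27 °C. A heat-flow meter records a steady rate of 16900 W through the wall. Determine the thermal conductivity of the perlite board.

k ≈ 0.06 W/(m·K)

Treating each layer as a thermal resistance in series:
R_fireclay brick = L/(kA) = 0.105/(1.26×21.7) = 0.00384 K/W
R_magnesite brick = L/(kA) = 0.215/(3.51×21.7) = 0.002823 K/W
Sum of known resistances R_other = 0.006663 K/W
Total R = ΔT/Q = 1021/16900 = 0.06041 K/W
R_perlite board = R_total − R_other = 0.05375 K/W
k = L/(R·A) = 0.07/(0.05375×21.7)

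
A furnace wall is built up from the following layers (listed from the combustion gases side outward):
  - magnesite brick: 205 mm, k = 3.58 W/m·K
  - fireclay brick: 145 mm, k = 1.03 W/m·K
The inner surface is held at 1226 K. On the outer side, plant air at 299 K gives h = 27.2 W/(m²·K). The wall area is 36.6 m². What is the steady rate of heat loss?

Series thermal resistances:
R_magnesite brick = L/(kA) = 0.205/(3.58×36.6) = 0.001565 K/W
R_fireclay brick = L/(kA) = 0.145/(1.03×36.6) = 0.003846 K/W
R_outer film = 1/(h_o·A) = 1/(27.2×36.6) = 0.001005 K/W
R_total = 0.006415 K/W
Q = ΔT / R_total = 927 / 0.006415

Q ≈ 144000 W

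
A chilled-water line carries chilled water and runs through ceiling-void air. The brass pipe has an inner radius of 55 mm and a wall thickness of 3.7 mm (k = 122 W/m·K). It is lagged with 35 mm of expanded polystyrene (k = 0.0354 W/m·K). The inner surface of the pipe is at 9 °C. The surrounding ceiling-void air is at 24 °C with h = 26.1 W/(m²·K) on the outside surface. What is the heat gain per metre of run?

For a radial system each layer contributes R = ln(r_out/r_in)/(2πkL); films add R = 1/(hA).
R_brass pipe wall = ln(58.7/55)/(2π×122×1) = 8.493×10^-5 K/W
R_expanded polystyrene = ln(93.7/58.7)/(2π×0.0354×1) = 2.103 K/W
R_outer film = 1/(h_o·2πr_oL) = 1/(26.1×2π×0.0937×1) = 0.06508 K/W
R_total = 2.168 K/W
Q = ΔT/R_total = 15/2.168

q′ ≈ 6.92 W/m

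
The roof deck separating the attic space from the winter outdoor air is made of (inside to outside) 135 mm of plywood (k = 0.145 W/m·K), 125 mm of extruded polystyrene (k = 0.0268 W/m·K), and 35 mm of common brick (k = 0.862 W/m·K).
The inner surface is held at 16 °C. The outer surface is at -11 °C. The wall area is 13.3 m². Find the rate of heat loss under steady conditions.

Model the wall as resistances in series:
R_plywood = L/(kA) = 0.135/(0.145×13.3) = 0.07 K/W
R_extruded polystyrene = L/(kA) = 0.125/(0.0268×13.3) = 0.3507 K/W
R_common brick = L/(kA) = 0.035/(0.862×13.3) = 0.003053 K/W
R_total = 0.4237 K/W
Q = ΔT / R_total = 27 / 0.4237

Q ≈ 63.7 W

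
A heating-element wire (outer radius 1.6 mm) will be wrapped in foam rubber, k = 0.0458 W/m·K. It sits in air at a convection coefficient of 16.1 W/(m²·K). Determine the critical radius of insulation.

For a cylinder r_cr = k/h = 0.0458/16.1
r_cr = 2.84 mm; since the bare radius (1.6 mm) is below r_cr, adding a thin layer of insulation will *increase* heat loss.

r_cr ≈ 2.84 mm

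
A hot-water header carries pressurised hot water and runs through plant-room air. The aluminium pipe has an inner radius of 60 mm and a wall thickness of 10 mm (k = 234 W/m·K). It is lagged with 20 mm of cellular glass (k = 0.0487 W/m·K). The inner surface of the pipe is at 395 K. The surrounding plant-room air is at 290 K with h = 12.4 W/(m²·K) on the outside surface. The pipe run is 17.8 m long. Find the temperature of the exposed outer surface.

T ≈ 306 K

Radial resistances (cylindrical: R_cond = ln(r_o/r_i)/(2πkL), R_conv = 1/(h·2πrL)):
R_aluminium pipe wall = ln(70/60)/(2π×234×17.8) = 5.89×10^-6 K/W
R_cellular glass = ln(90/70)/(2π×0.0487×17.8) = 0.04614 K/W
R_outer film = 1/(h_o·2πr_oL) = 1/(12.4×2π×0.09×17.8) = 0.008012 K/W
R_total = 0.05416 K/W
Q = ΔT/R_total = 105/0.05416
Q = 1940 W
T_interface = T_inner − Q·ΣR(inner→interface) = 395 − 1940×0.04615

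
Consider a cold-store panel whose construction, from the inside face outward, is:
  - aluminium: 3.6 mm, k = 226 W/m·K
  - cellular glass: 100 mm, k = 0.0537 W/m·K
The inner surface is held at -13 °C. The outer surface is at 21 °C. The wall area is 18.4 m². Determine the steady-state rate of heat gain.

Using the resistance-network approach (series):
R_aluminium = L/(kA) = 0.0036/(226×18.4) = 8.657×10^-7 K/W
R_cellular glass = L/(kA) = 0.1/(0.0537×18.4) = 0.1012 K/W
R_total = 0.1012 K/W
Q = ΔT / R_total = 34 / 0.1012

Q ≈ 336 W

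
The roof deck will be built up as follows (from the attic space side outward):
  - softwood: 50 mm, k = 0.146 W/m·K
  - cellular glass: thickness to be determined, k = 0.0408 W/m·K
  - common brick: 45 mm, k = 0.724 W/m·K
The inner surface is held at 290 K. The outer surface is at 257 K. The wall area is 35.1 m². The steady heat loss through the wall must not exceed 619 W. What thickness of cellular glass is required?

Treating each layer as a thermal resistance in series:
R_softwood = L/(kA) = 0.05/(0.146×35.1) = 0.009757 K/W
R_common brick = L/(kA) = 0.045/(0.724×35.1) = 0.001771 K/W
Sum of the known resistances R_other = 0.01153 K/W
Required total resistance R_tot = ΔT/Q_allow = 33/619 = 0.05331 K/W
R_cellular glass = R_tot − R_other = 0.04178 K/W
L = R·k·A = 0.04178×0.0408×35.1

L ≈ 59.8 mm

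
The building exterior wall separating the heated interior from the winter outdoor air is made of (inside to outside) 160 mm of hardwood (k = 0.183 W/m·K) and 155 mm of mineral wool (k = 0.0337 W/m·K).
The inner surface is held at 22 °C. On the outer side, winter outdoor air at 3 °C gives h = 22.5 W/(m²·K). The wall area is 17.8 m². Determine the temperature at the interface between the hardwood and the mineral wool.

Using the resistance-network approach (series):
R_hardwood = L/(kA) = 0.16/(0.183×17.8) = 0.04912 K/W
R_mineral wool = L/(kA) = 0.155/(0.0337×17.8) = 0.2584 K/W
R_outer film = 1/(h_o·A) = 1/(22.5×17.8) = 0.002497 K/W
R_total = 0.31 K/W;  Q = ΔT/R_total = 19/0.31 = 61.29 W
T_interface = T_inner − Q·ΣR(inner→interface) = 22 − 61.3×0.04912

T ≈ 19 °C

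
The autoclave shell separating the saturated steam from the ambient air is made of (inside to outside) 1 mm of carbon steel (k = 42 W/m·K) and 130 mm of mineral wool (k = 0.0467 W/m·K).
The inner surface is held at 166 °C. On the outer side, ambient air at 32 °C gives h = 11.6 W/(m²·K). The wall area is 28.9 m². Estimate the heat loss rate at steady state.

Q ≈ 1350 W

Model the wall as resistances in series:
R_carbon steel = L/(kA) = 0.001/(42×28.9) = 8.239×10^-7 K/W
R_mineral wool = L/(kA) = 0.13/(0.0467×28.9) = 0.09632 K/W
R_outer film = 1/(h_o·A) = 1/(11.6×28.9) = 0.002983 K/W
R_total = 0.09931 K/W
Q = ΔT / R_total = 134 / 0.09931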